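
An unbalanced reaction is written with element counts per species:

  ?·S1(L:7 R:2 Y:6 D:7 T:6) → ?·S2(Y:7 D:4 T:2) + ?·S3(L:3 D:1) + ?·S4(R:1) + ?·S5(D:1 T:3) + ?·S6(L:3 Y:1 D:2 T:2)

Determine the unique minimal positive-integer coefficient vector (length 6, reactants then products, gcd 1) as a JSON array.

L: 3·7 = 21 | 2·0+3·3+6·0+2·0+4·3 = 21
R: 3·2 = 6 | 2·0+3·0+6·1+2·0+4·0 = 6
Y: 3·6 = 18 | 2·7+3·0+6·0+2·0+4·1 = 18
D: 3·7 = 21 | 2·4+3·1+6·0+2·1+4·2 = 21
T: 3·6 = 18 | 2·2+3·0+6·0+2·3+4·2 = 18
gcd(3,2,3,6,2,4) = 1

Coefficients: [3, 2, 3, 6, 2, 4]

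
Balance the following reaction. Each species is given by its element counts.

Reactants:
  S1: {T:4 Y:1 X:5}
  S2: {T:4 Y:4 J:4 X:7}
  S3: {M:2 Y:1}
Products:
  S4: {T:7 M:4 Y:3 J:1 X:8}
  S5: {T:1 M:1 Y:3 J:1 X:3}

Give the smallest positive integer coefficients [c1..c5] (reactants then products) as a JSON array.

T: 3·4+1·4+5·0 = 16 | 2·7+2·1 = 16
M: 3·0+1·0+5·2 = 10 | 2·4+2·1 = 10
Y: 3·1+1·4+5·1 = 12 | 2·3+2·3 = 12
J: 3·0+1·4+5·0 = 4 | 2·1+2·1 = 4
X: 3·5+1·7+5·0 = 22 | 2·8+2·3 = 22
gcd(3,1,5,2,2) = 1

Coefficients: [3, 1, 5, 2, 2]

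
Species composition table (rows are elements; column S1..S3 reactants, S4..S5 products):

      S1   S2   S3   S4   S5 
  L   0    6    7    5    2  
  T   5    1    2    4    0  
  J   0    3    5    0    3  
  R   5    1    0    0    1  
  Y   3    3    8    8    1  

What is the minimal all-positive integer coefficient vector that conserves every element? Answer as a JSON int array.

Coefficients: [1, 1, 3, 3, 6]

L: 1·0+1·6+3·7 = 27 | 3·5+6·2 = 27
T: 1·5+1·1+3·2 = 12 | 3·4+6·0 = 12
J: 1·0+1·3+3·5 = 18 | 3·0+6·3 = 18
R: 1·5+1·1+3·0 = 6 | 3·0+6·1 = 6
Y: 1·3+1·3+3·8 = 30 | 3·8+6·1 = 30
gcd(1,1,3,3,6) = 1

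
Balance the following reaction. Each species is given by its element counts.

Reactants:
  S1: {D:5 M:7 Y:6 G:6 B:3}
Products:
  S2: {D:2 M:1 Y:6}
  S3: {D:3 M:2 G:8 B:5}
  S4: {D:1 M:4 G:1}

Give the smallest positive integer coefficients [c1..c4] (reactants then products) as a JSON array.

Coefficients: [5, 5, 3, 6]

D: 5·5 = 25 | 5·2+3·3+6·1 = 25
M: 5·7 = 35 | 5·1+3·2+6·4 = 35
Y: 5·6 = 30 | 5·6+3·0+6·0 = 30
G: 5·6 = 30 | 5·0+3·8+6·1 = 30
B: 5·3 = 15 | 5·0+3·5+6·0 = 15
gcd(5,5,3,6) = 1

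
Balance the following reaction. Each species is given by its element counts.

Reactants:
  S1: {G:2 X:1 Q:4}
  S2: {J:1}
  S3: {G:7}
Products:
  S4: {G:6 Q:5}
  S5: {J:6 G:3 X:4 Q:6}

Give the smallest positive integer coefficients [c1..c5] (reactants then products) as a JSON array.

J: 4·0+6·1+1·0 = 6 | 2·0+1·6 = 6
G: 4·2+6·0+1·7 = 15 | 2·6+1·3 = 15
X: 4·1+6·0+1·0 = 4 | 2·0+1·4 = 4
Q: 4·4+6·0+1·0 = 16 | 2·5+1·6 = 16
gcd(4,6,1,2,1) = 1

Coefficients: [4, 6, 1, 2, 1]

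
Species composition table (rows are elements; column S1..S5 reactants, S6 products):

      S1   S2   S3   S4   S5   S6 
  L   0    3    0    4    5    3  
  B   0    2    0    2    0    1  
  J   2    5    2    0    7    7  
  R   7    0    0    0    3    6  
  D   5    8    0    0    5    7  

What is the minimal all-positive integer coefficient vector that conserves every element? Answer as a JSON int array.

L: 3·0+1·3+5·0+1·4+1·5 = 12 | 4·3 = 12
B: 3·0+1·2+5·0+1·2+1·0 = 4 | 4·1 = 4
J: 3·2+1·5+5·2+1·0+1·7 = 28 | 4·7 = 28
R: 3·7+1·0+5·0+1·0+1·3 = 24 | 4·6 = 24
D: 3·5+1·8+5·0+1·0+1·5 = 28 | 4·7 = 28
gcd(3,1,5,1,1,4) = 1

Coefficients: [3, 1, 5, 1, 1, 4]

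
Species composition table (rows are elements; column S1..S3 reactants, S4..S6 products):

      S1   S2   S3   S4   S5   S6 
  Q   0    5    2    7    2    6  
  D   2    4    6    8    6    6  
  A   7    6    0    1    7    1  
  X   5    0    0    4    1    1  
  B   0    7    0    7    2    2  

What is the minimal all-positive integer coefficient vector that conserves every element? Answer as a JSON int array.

Q: 3·0+4·5+6·2 = 32 | 2·7+6·2+1·6 = 32
D: 3·2+4·4+6·6 = 58 | 2·8+6·6+1·6 = 58
A: 3·7+4·6+6·0 = 45 | 2·1+6·7+1·1 = 45
X: 3·5+4·0+6·0 = 15 | 2·4+6·1+1·1 = 15
B: 3·0+4·7+6·0 = 28 | 2·7+6·2+1·2 = 28
gcd(3,4,6,2,6,1) = 1

Coefficients: [3, 4, 6, 2, 6, 1]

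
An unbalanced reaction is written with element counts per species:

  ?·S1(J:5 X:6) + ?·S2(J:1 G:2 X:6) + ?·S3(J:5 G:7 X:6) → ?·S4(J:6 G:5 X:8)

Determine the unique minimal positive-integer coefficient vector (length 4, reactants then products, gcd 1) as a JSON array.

Coefficients: [3, 1, 4, 6]

J: 3·5+1·1+4·5 = 36 | 6·6 = 36
G: 3·0+1·2+4·7 = 30 | 6·5 = 30
X: 3·6+1·6+4·6 = 48 | 6·8 = 48
gcd(3,1,4,6) = 1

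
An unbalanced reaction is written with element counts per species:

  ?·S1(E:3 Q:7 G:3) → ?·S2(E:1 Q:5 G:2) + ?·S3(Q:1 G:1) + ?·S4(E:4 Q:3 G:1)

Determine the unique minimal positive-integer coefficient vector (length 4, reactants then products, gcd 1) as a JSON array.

E: 2·3 = 6 | 2·1+1·0+1·4 = 6
Q: 2·7 = 14 | 2·5+1·1+1·3 = 14
G: 2·3 = 6 | 2·2+1·1+1·1 = 6
gcd(2,2,1,1) = 1

Coefficients: [2, 2, 1, 1]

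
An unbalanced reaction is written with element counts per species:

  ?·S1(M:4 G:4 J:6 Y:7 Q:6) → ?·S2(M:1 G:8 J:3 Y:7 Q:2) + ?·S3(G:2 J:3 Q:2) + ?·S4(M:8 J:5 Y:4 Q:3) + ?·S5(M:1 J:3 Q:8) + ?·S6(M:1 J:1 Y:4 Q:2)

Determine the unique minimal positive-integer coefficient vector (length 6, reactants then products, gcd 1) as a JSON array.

M: 6·4 = 24 | 2·1+4·0+2·8+1·1+5·1 = 24
G: 6·4 = 24 | 2·8+4·2+2·0+1·0+5·0 = 24
J: 6·6 = 36 | 2·3+4·3+2·5+1·3+5·1 = 36
Y: 6·7 = 42 | 2·7+4·0+2·4+1·0+5·4 = 42
Q: 6·6 = 36 | 2·2+4·2+2·3+1·8+5·2 = 36
gcd(6,2,4,2,1,5) = 1

Coefficients: [6, 2, 4, 2, 1, 5]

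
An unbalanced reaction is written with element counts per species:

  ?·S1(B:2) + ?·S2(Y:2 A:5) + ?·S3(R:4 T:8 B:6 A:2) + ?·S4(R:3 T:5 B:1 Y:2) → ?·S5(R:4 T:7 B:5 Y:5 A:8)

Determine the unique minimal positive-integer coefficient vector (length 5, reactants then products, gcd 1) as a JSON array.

R: 5·0+6·0+1·4+4·3 = 16 | 4·4 = 16
T: 5·0+6·0+1·8+4·5 = 28 | 4·7 = 28
B: 5·2+6·0+1·6+4·1 = 20 | 4·5 = 20
Y: 5·0+6·2+1·0+4·2 = 20 | 4·5 = 20
A: 5·0+6·5+1·2+4·0 = 32 | 4·8 = 32
gcd(5,6,1,4,4) = 1

Coefficients: [5, 6, 1, 4, 4]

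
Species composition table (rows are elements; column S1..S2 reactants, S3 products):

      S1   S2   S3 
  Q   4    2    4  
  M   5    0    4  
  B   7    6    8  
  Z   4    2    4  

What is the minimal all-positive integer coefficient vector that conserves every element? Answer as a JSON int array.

Coefficients: [4, 2, 5]

Q: 4·4+2·2 = 20 | 5·4 = 20
M: 4·5+2·0 = 20 | 5·4 = 20
B: 4·7+2·6 = 40 | 5·8 = 40
Z: 4·4+2·2 = 20 | 5·4 = 20
gcd(4,2,5) = 1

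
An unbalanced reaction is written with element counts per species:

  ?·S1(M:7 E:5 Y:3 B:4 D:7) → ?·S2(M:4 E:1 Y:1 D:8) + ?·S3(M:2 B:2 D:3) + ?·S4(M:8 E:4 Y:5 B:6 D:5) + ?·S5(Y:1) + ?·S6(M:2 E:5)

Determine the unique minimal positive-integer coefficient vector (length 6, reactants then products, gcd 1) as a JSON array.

M: 4·7 = 28 | 1·4+5·2+1·8+6·0+3·2 = 28
E: 4·5 = 20 | 1·1+5·0+1·4+6·0+3·5 = 20
Y: 4·3 = 12 | 1·1+5·0+1·5+6·1+3·0 = 12
B: 4·4 = 16 | 1·0+5·2+1·6+6·0+3·0 = 16
D: 4·7 = 28 | 1·8+5·3+1·5+6·0+3·0 = 28
gcd(4,1,5,1,6,3) = 1

Coefficients: [4, 1, 5, 1, 6, 3]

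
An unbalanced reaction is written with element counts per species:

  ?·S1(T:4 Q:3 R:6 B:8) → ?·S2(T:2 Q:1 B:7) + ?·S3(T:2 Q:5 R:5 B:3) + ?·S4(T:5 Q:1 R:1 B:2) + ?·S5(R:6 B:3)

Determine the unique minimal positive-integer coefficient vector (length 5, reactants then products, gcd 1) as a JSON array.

T: 5·4 = 20 | 3·2+2·2+2·5+3·0 = 20
Q: 5·3 = 15 | 3·1+2·5+2·1+3·0 = 15
R: 5·6 = 30 | 3·0+2·5+2·1+3·6 = 30
B: 5·8 = 40 | 3·7+2·3+2·2+3·3 = 40
gcd(5,3,2,2,3) = 1

Coefficients: [5, 3, 2, 2, 3]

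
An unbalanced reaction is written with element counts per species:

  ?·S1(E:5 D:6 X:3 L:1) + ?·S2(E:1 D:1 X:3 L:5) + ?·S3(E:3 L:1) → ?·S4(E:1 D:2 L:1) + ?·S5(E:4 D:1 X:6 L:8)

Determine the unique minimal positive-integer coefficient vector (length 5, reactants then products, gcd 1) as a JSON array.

E: 1·5+5·1+2·3 = 16 | 4·1+3·4 = 16
D: 1·6+5·1+2·0 = 11 | 4·2+3·1 = 11
X: 1·3+5·3+2·0 = 18 | 4·0+3·6 = 18
L: 1·1+5·5+2·1 = 28 | 4·1+3·8 = 28
gcd(1,5,2,4,3) = 1

Coefficients: [1, 5, 2, 4, 3]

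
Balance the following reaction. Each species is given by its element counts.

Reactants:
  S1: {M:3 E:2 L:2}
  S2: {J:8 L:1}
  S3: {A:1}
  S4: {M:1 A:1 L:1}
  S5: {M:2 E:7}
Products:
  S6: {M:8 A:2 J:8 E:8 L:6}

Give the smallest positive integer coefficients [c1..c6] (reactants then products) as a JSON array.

Coefficients: [5, 3, 1, 5, 2, 3]

M: 5·3+3·0+1·0+5·1+2·2 = 24 | 3·8 = 24
A: 5·0+3·0+1·1+5·1+2·0 = 6 | 3·2 = 6
J: 5·0+3·8+1·0+5·0+2·0 = 24 | 3·8 = 24
E: 5·2+3·0+1·0+5·0+2·7 = 24 | 3·8 = 24
L: 5·2+3·1+1·0+5·1+2·0 = 18 | 3·6 = 18
gcd(5,3,1,5,2,3) = 1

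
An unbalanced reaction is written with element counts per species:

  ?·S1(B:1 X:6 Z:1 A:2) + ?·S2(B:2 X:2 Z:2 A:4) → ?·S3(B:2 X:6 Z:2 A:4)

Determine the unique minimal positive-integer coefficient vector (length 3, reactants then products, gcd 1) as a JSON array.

B: 4·1+3·2 = 10 | 5·2 = 10
X: 4·6+3·2 = 30 | 5·6 = 30
Z: 4·1+3·2 = 10 | 5·2 = 10
A: 4·2+3·4 = 20 | 5·4 = 20
gcd(4,3,5) = 1

Coefficients: [4, 3, 5]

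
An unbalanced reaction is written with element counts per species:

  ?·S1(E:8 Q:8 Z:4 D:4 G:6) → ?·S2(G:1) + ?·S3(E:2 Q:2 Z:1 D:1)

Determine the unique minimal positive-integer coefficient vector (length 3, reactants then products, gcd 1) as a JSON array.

Coefficients: [1, 6, 4]

E: 1·8 = 8 | 6·0+4·2 = 8
Q: 1·8 = 8 | 6·0+4·2 = 8
Z: 1·4 = 4 | 6·0+4·1 = 4
D: 1·4 = 4 | 6·0+4·1 = 4
G: 1·6 = 6 | 6·1+4·0 = 6
gcd(1,6,4) = 1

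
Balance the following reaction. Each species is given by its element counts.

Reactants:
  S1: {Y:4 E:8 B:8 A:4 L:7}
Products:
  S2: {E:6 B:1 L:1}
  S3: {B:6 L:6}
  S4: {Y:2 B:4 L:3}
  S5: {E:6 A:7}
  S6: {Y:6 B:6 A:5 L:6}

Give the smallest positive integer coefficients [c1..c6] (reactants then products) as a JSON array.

Y: 6·4 = 24 | 6·0+1·0+6·2+2·0+2·6 = 24
E: 6·8 = 48 | 6·6+1·0+6·0+2·6+2·0 = 48
B: 6·8 = 48 | 6·1+1·6+6·4+2·0+2·6 = 48
A: 6·4 = 24 | 6·0+1·0+6·0+2·7+2·5 = 24
L: 6·7 = 42 | 6·1+1·6+6·3+2·0+2·6 = 42
gcd(6,6,1,6,2,2) = 1

Coefficients: [6, 6, 1, 6, 2, 2]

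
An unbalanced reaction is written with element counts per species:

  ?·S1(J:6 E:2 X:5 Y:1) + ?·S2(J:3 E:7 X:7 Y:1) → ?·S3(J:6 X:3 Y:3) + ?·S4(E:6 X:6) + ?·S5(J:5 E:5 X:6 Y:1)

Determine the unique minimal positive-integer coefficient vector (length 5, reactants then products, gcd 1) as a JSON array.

J: 3·6+6·3 = 36 | 1·6+3·0+6·5 = 36
E: 3·2+6·7 = 48 | 1·0+3·6+6·5 = 48
X: 3·5+6·7 = 57 | 1·3+3·6+6·6 = 57
Y: 3·1+6·1 = 9 | 1·3+3·0+6·1 = 9
gcd(3,6,1,3,6) = 1

Coefficients: [3, 6, 1, 3, 6]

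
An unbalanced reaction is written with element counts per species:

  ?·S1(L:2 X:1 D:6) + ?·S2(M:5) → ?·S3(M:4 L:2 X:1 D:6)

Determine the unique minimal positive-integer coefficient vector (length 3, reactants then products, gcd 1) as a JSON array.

M: 5·0+4·5 = 20 | 5·4 = 20
L: 5·2+4·0 = 10 | 5·2 = 10
X: 5·1+4·0 = 5 | 5·1 = 5
D: 5·6+4·0 = 30 | 5·6 = 30
gcd(5,4,5) = 1

Coefficients: [5, 4, 5]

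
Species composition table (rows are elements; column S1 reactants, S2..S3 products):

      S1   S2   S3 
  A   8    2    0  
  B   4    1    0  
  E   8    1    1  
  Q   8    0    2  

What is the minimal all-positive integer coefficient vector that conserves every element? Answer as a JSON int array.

A: 1·8 = 8 | 4·2+4·0 = 8
B: 1·4 = 4 | 4·1+4·0 = 4
E: 1·8 = 8 | 4·1+4·1 = 8
Q: 1·8 = 8 | 4·0+4·2 = 8
gcd(1,4,4) = 1

Coefficients: [1, 4, 4]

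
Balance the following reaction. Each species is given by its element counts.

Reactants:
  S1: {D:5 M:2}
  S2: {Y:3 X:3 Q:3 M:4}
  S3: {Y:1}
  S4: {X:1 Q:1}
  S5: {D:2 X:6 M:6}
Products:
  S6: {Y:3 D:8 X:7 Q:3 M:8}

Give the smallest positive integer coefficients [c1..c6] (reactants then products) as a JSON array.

Coefficients: [4, 1, 6, 6, 2, 3]

Y: 4·0+1·3+6·1+6·0+2·0 = 9 | 3·3 = 9
D: 4·5+1·0+6·0+6·0+2·2 = 24 | 3·8 = 24
X: 4·0+1·3+6·0+6·1+2·6 = 21 | 3·7 = 21
Q: 4·0+1·3+6·0+6·1+2·0 = 9 | 3·3 = 9
M: 4·2+1·4+6·0+6·0+2·6 = 24 | 3·8 = 24
gcd(4,1,6,6,2,3) = 1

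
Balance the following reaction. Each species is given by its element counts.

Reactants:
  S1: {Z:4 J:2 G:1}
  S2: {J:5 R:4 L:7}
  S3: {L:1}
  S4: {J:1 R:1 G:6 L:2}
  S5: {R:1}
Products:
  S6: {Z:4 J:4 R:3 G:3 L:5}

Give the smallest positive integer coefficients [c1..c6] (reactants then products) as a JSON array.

Z: 3·4+1·0+6·0+1·0+4·0 = 12 | 3·4 = 12
J: 3·2+1·5+6·0+1·1+4·0 = 12 | 3·4 = 12
R: 3·0+1·4+6·0+1·1+4·1 = 9 | 3·3 = 9
G: 3·1+1·0+6·0+1·6+4·0 = 9 | 3·3 = 9
L: 3·0+1·7+6·1+1·2+4·0 = 15 | 3·5 = 15
gcd(3,1,6,1,4,3) = 1

Coefficients: [3, 1, 6, 1, 4, 3]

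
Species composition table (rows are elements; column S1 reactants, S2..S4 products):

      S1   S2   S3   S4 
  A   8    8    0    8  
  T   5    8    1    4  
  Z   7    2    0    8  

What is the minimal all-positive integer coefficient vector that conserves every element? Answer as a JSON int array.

A: 6·8 = 48 | 1·8+2·0+5·8 = 48
T: 6·5 = 30 | 1·8+2·1+5·4 = 30
Z: 6·7 = 42 | 1·2+2·0+5·8 = 42
gcd(6,1,2,5) = 1

Coefficients: [6, 1, 2, 5]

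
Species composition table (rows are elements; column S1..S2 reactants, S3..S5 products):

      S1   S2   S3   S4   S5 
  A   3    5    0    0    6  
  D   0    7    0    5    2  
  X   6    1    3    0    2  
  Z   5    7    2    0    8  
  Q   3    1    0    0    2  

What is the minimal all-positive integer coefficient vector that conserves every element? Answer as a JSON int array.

A: 1·3+3·5 = 18 | 1·0+3·0+3·6 = 18
D: 1·0+3·7 = 21 | 1·0+3·5+3·2 = 21
X: 1·6+3·1 = 9 | 1·3+3·0+3·2 = 9
Z: 1·5+3·7 = 26 | 1·2+3·0+3·8 = 26
Q: 1·3+3·1 = 6 | 1·0+3·0+3·2 = 6
gcd(1,3,1,3,3) = 1

Coefficients: [1, 3, 1, 3, 3]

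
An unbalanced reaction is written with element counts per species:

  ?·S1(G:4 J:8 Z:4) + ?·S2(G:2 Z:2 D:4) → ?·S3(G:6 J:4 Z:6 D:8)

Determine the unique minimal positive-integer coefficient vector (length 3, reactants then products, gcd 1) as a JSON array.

Coefficients: [1, 4, 2]

G: 1·4+4·2 = 12 | 2·6 = 12
J: 1·8+4·0 = 8 | 2·4 = 8
Z: 1·4+4·2 = 12 | 2·6 = 12
D: 1·0+4·4 = 16 | 2·8 = 16
gcd(1,4,2) = 1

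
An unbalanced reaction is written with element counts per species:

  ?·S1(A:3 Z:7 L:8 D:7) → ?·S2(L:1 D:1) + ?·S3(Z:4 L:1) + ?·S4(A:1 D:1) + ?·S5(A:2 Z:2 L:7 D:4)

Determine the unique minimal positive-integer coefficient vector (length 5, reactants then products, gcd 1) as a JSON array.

Coefficients: [2, 6, 3, 4, 1]

A: 2·3 = 6 | 6·0+3·0+4·1+1·2 = 6
Z: 2·7 = 14 | 6·0+3·4+4·0+1·2 = 14
L: 2·8 = 16 | 6·1+3·1+4·0+1·7 = 16
D: 2·7 = 14 | 6·1+3·0+4·1+1·4 = 14
gcd(2,6,3,4,1) = 1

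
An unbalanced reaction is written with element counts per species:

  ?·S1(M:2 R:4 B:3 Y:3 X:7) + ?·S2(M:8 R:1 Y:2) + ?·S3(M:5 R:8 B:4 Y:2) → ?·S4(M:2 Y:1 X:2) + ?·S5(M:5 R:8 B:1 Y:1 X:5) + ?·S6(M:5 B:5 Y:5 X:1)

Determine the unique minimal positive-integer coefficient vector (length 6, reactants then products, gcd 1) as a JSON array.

M: 5·2+4·8+1·5 = 47 | 6·2+4·5+3·5 = 47
R: 5·4+4·1+1·8 = 32 | 6·0+4·8+3·0 = 32
B: 5·3+4·0+1·4 = 19 | 6·0+4·1+3·5 = 19
Y: 5·3+4·2+1·2 = 25 | 6·1+4·1+3·5 = 25
X: 5·7+4·0+1·0 = 35 | 6·2+4·5+3·1 = 35
gcd(5,4,1,6,4,3) = 1

Coefficients: [5, 4, 1, 6, 4, 3]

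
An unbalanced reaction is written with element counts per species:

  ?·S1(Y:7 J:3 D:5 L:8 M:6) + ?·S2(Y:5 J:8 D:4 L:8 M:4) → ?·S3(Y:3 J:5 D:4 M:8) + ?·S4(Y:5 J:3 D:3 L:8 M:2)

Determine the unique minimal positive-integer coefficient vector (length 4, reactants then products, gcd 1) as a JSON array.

Y: 3·7+2·5 = 31 | 2·3+5·5 = 31
J: 3·3+2·8 = 25 | 2·5+5·3 = 25
D: 3·5+2·4 = 23 | 2·4+5·3 = 23
L: 3·8+2·8 = 40 | 2·0+5·8 = 40
M: 3·6+2·4 = 26 | 2·8+5·2 = 26
gcd(3,2,2,5) = 1

Coefficients: [3, 2, 2, 5]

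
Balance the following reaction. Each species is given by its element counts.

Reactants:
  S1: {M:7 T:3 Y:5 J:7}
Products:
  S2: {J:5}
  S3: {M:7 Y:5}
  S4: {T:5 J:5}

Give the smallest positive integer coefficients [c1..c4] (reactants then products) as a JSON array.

Coefficients: [5, 4, 5, 3]

M: 5·7 = 35 | 4·0+5·7+3·0 = 35
T: 5·3 = 15 | 4·0+5·0+3·5 = 15
Y: 5·5 = 25 | 4·0+5·5+3·0 = 25
J: 5·7 = 35 | 4·5+5·0+3·5 = 35
gcd(5,4,5,3) = 1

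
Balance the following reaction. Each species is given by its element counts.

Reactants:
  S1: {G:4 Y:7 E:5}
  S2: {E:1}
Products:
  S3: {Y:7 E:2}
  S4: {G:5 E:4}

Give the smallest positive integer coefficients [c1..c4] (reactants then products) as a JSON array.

G: 5·4+1·0 = 20 | 5·0+4·5 = 20
Y: 5·7+1·0 = 35 | 5·7+4·0 = 35
E: 5·5+1·1 = 26 | 5·2+4·4 = 26
gcd(5,1,5,4) = 1

Coefficients: [5, 1, 5, 4]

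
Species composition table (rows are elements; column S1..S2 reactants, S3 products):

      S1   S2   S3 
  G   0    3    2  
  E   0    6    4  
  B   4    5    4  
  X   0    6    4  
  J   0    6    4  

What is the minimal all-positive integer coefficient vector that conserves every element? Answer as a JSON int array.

G: 1·0+4·3 = 12 | 6·2 = 12
E: 1·0+4·6 = 24 | 6·4 = 24
B: 1·4+4·5 = 24 | 6·4 = 24
X: 1·0+4·6 = 24 | 6·4 = 24
J: 1·0+4·6 = 24 | 6·4 = 24
gcd(1,4,6) = 1

Coefficients: [1, 4, 6]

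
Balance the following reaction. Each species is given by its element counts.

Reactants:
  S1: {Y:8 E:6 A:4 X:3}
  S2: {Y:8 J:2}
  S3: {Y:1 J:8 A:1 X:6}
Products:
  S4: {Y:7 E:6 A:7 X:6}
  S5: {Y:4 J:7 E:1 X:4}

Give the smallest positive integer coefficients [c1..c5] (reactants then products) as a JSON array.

Y: 4·8+1·8+5·1 = 45 | 3·7+6·4 = 45
J: 4·0+1·2+5·8 = 42 | 3·0+6·7 = 42
E: 4·6+1·0+5·0 = 24 | 3·6+6·1 = 24
A: 4·4+1·0+5·1 = 21 | 3·7+6·0 = 21
X: 4·3+1·0+5·6 = 42 | 3·6+6·4 = 42
gcd(4,1,5,3,6) = 1

Coefficients: [4, 1, 5, 3, 6]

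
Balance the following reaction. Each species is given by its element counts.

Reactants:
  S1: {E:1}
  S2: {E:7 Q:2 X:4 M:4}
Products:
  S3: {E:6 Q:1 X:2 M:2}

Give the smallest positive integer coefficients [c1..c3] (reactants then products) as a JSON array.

E: 5·1+1·7 = 12 | 2·6 = 12
Q: 5·0+1·2 = 2 | 2·1 = 2
X: 5·0+1·4 = 4 | 2·2 = 4
M: 5·0+1·4 = 4 | 2·2 = 4
gcd(5,1,2) = 1

Coefficients: [5, 1, 2]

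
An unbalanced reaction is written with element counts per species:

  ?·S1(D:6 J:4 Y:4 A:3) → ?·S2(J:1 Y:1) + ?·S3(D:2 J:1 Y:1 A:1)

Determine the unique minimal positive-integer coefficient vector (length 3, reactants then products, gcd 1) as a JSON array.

Coefficients: [1, 1, 3]

D: 1·6 = 6 | 1·0+3·2 = 6
J: 1·4 = 4 | 1·1+3·1 = 4
Y: 1·4 = 4 | 1·1+3·1 = 4
A: 1·3 = 3 | 1·0+3·1 = 3
gcd(1,1,3) = 1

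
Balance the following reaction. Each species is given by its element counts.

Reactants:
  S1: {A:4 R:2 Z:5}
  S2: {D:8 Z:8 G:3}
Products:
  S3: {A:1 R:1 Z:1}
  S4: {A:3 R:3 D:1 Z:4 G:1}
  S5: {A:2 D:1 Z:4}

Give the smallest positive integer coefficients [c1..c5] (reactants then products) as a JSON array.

Coefficients: [5, 1, 1, 3, 5]

A: 5·4+1·0 = 20 | 1·1+3·3+5·2 = 20
R: 5·2+1·0 = 10 | 1·1+3·3+5·0 = 10
D: 5·0+1·8 = 8 | 1·0+3·1+5·1 = 8
Z: 5·5+1·8 = 33 | 1·1+3·4+5·4 = 33
G: 5·0+1·3 = 3 | 1·0+3·1+5·0 = 3
gcd(5,1,1,3,5) = 1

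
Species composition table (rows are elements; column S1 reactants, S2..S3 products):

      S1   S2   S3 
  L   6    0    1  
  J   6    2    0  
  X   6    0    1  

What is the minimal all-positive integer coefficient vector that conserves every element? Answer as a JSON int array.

Coefficients: [1, 3, 6]

L: 1·6 = 6 | 3·0+6·1 = 6
J: 1·6 = 6 | 3·2+6·0 = 6
X: 1·6 = 6 | 3·0+6·1 = 6
gcd(1,3,6) = 1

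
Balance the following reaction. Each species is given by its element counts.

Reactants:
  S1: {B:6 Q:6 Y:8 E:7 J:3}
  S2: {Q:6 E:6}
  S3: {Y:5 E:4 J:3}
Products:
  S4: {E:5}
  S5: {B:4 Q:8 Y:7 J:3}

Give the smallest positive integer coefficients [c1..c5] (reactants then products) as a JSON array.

B: 2·6+2·0+1·0 = 12 | 6·0+3·4 = 12
Q: 2·6+2·6+1·0 = 24 | 6·0+3·8 = 24
Y: 2·8+2·0+1·5 = 21 | 6·0+3·7 = 21
E: 2·7+2·6+1·4 = 30 | 6·5+3·0 = 30
J: 2·3+2·0+1·3 = 9 | 6·0+3·3 = 9
gcd(2,2,1,6,3) = 1

Coefficients: [2, 2, 1, 6, 3]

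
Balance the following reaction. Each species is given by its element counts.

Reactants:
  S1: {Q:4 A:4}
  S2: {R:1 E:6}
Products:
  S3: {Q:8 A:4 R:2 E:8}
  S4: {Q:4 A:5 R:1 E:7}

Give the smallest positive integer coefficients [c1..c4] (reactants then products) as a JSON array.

Coefficients: [6, 6, 1, 4]

Q: 6·4+6·0 = 24 | 1·8+4·4 = 24
A: 6·4+6·0 = 24 | 1·4+4·5 = 24
R: 6·0+6·1 = 6 | 1·2+4·1 = 6
E: 6·0+6·6 = 36 | 1·8+4·7 = 36
gcd(6,6,1,4) = 1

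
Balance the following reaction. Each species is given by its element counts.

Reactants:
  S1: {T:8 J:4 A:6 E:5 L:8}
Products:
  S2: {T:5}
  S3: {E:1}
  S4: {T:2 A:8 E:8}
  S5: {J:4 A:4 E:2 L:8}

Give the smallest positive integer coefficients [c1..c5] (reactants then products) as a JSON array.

T: 4·8 = 32 | 6·5+4·0+1·2+4·0 = 32
J: 4·4 = 16 | 6·0+4·0+1·0+4·4 = 16
A: 4·6 = 24 | 6·0+4·0+1·8+4·4 = 24
E: 4·5 = 20 | 6·0+4·1+1·8+4·2 = 20
L: 4·8 = 32 | 6·0+4·0+1·0+4·8 = 32
gcd(4,6,4,1,4) = 1

Coefficients: [4, 6, 4, 1, 4]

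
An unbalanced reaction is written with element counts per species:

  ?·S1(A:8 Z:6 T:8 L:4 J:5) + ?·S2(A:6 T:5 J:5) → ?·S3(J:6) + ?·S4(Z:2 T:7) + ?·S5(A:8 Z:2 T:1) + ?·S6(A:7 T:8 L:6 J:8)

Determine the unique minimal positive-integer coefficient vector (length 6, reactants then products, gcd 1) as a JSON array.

Coefficients: [3, 5, 4, 4, 5, 2]

A: 3·8+5·6 = 54 | 4·0+4·0+5·8+2·7 = 54
Z: 3·6+5·0 = 18 | 4·0+4·2+5·2+2·0 = 18
T: 3·8+5·5 = 49 | 4·0+4·7+5·1+2·8 = 49
L: 3·4+5·0 = 12 | 4·0+4·0+5·0+2·6 = 12
J: 3·5+5·5 = 40 | 4·6+4·0+5·0+2·8 = 40
gcd(3,5,4,4,5,2) = 1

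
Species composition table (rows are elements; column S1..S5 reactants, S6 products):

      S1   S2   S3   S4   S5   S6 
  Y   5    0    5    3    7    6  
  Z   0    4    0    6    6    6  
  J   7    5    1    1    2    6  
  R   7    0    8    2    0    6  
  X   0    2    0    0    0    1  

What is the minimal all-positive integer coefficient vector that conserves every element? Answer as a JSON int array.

Y: 2·5+3·0+2·5+3·3+1·7 = 36 | 6·6 = 36
Z: 2·0+3·4+2·0+3·6+1·6 = 36 | 6·6 = 36
J: 2·7+3·5+2·1+3·1+1·2 = 36 | 6·6 = 36
R: 2·7+3·0+2·8+3·2+1·0 = 36 | 6·6 = 36
X: 2·0+3·2+2·0+3·0+1·0 = 6 | 6·1 = 6
gcd(2,3,2,3,1,6) = 1

Coefficients: [2, 3, 2, 3, 1, 6]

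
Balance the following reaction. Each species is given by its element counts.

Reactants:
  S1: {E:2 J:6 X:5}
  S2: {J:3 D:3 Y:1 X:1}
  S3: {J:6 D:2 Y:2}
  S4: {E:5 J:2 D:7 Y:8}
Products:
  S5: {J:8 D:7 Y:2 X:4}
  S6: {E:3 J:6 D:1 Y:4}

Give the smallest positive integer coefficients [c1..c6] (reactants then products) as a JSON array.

Coefficients: [2, 6, 3, 1, 4, 3]

E: 2·2+6·0+3·0+1·5 = 9 | 4·0+3·3 = 9
J: 2·6+6·3+3·6+1·2 = 50 | 4·8+3·6 = 50
D: 2·0+6·3+3·2+1·7 = 31 | 4·7+3·1 = 31
Y: 2·0+6·1+3·2+1·8 = 20 | 4·2+3·4 = 20
X: 2·5+6·1+3·0+1·0 = 16 | 4·4+3·0 = 16
gcd(2,6,3,1,4,3) = 1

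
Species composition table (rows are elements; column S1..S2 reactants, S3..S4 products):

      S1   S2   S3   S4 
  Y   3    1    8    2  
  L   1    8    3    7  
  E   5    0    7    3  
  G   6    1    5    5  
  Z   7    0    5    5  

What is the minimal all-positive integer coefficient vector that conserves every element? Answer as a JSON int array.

Y: 5·3+5·1 = 20 | 1·8+6·2 = 20
L: 5·1+5·8 = 45 | 1·3+6·7 = 45
E: 5·5+5·0 = 25 | 1·7+6·3 = 25
G: 5·6+5·1 = 35 | 1·5+6·5 = 35
Z: 5·7+5·0 = 35 | 1·5+6·5 = 35
gcd(5,5,1,6) = 1

Coefficients: [5, 5, 1, 6]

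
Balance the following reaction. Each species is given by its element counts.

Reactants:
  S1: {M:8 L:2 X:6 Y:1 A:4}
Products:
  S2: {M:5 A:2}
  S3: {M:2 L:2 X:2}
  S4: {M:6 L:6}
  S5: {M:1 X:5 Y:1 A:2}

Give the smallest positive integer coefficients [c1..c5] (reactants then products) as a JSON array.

M: 6·8 = 48 | 6·5+3·2+1·6+6·1 = 48
L: 6·2 = 12 | 6·0+3·2+1·6+6·0 = 12
X: 6·6 = 36 | 6·0+3·2+1·0+6·5 = 36
Y: 6·1 = 6 | 6·0+3·0+1·0+6·1 = 6
A: 6·4 = 24 | 6·2+3·0+1·0+6·2 = 24
gcd(6,6,3,1,6) = 1

Coefficients: [6, 6, 3, 1, 6]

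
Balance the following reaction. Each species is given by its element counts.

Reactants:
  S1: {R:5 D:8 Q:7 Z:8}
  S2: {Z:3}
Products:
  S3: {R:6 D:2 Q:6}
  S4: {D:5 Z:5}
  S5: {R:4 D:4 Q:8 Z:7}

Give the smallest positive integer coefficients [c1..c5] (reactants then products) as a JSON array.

R: 6·5+1·0 = 30 | 3·6+6·0+3·4 = 30
D: 6·8+1·0 = 48 | 3·2+6·5+3·4 = 48
Q: 6·7+1·0 = 42 | 3·6+6·0+3·8 = 42
Z: 6·8+1·3 = 51 | 3·0+6·5+3·7 = 51
gcd(6,1,3,6,3) = 1

Coefficients: [6, 1, 3, 6, 3]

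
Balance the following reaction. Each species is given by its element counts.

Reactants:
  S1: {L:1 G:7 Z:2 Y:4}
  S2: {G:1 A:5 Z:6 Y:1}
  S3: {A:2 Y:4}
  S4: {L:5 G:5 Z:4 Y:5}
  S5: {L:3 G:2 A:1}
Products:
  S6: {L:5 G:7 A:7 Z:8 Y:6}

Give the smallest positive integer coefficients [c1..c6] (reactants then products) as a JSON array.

L: 2·1+6·0+3·0+2·5+6·3 = 30 | 6·5 = 30
G: 2·7+6·1+3·0+2·5+6·2 = 42 | 6·7 = 42
A: 2·0+6·5+3·2+2·0+6·1 = 42 | 6·7 = 42
Z: 2·2+6·6+3·0+2·4+6·0 = 48 | 6·8 = 48
Y: 2·4+6·1+3·4+2·5+6·0 = 36 | 6·6 = 36
gcd(2,6,3,2,6,6) = 1

Coefficients: [2, 6, 3, 2, 6, 6]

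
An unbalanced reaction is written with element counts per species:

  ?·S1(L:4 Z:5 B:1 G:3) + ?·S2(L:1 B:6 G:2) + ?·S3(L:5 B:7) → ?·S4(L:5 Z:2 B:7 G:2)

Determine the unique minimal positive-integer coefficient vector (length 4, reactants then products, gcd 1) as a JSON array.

L: 2·4+2·1+3·5 = 25 | 5·5 = 25
Z: 2·5+2·0+3·0 = 10 | 5·2 = 10
B: 2·1+2·6+3·7 = 35 | 5·7 = 35
G: 2·3+2·2+3·0 = 10 | 5·2 = 10
gcd(2,2,3,5) = 1

Coefficients: [2, 2, 3, 5]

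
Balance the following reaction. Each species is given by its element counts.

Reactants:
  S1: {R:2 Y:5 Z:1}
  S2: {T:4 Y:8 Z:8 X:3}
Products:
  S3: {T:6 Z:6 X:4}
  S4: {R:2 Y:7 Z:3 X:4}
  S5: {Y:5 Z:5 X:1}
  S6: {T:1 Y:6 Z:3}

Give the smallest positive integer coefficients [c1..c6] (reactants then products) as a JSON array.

T: 1·0+6·4 = 24 | 3·6+1·0+2·0+6·1 = 24
R: 1·2+6·0 = 2 | 3·0+1·2+2·0+6·0 = 2
Y: 1·5+6·8 = 53 | 3·0+1·7+2·5+6·6 = 53
Z: 1·1+6·8 = 49 | 3·6+1·3+2·5+6·3 = 49
X: 1·0+6·3 = 18 | 3·4+1·4+2·1+6·0 = 18
gcd(1,6,3,1,2,6) = 1

Coefficients: [1, 6, 3, 1, 2, 6]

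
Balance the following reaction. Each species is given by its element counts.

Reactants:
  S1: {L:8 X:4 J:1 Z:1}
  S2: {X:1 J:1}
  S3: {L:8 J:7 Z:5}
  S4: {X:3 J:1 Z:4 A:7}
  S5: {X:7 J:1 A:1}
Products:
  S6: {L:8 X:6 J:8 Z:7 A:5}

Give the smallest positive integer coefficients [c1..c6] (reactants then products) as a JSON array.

Coefficients: [1, 6, 5, 4, 2, 6]

L: 1·8+6·0+5·8+4·0+2·0 = 48 | 6·8 = 48
X: 1·4+6·1+5·0+4·3+2·7 = 36 | 6·6 = 36
J: 1·1+6·1+5·7+4·1+2·1 = 48 | 6·8 = 48
Z: 1·1+6·0+5·5+4·4+2·0 = 42 | 6·7 = 42
A: 1·0+6·0+5·0+4·7+2·1 = 30 | 6·5 = 30
gcd(1,6,5,4,2,6) = 1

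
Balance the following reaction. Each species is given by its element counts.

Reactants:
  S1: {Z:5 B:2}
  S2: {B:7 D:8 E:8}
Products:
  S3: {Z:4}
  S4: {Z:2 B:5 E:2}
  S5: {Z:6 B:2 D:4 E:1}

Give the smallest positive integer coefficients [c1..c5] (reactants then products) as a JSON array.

Coefficients: [6, 1, 3, 3, 2]

Z: 6·5+1·0 = 30 | 3·4+3·2+2·6 = 30
B: 6·2+1·7 = 19 | 3·0+3·5+2·2 = 19
D: 6·0+1·8 = 8 | 3·0+3·0+2·4 = 8
E: 6·0+1·8 = 8 | 3·0+3·2+2·1 = 8
gcd(6,1,3,3,2) = 1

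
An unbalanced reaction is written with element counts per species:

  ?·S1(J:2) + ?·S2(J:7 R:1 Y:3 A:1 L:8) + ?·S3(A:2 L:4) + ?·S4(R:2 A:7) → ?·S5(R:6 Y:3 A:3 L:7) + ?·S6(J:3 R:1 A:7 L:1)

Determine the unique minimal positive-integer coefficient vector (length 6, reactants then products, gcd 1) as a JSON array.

J: 4·2+1·7+1·0+5·0 = 15 | 1·0+5·3 = 15
R: 4·0+1·1+1·0+5·2 = 11 | 1·6+5·1 = 11
Y: 4·0+1·3+1·0+5·0 = 3 | 1·3+5·0 = 3
A: 4·0+1·1+1·2+5·7 = 38 | 1·3+5·7 = 38
L: 4·0+1·8+1·4+5·0 = 12 | 1·7+5·1 = 12
gcd(4,1,1,5,1,5) = 1

Coefficients: [4, 1, 1, 5, 1, 5]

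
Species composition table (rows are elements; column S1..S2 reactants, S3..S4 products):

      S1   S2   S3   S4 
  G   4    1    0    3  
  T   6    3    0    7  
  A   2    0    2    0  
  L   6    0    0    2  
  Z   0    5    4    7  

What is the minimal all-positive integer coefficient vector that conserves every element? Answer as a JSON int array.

Coefficients: [1, 5, 1, 3]

G: 1·4+5·1 = 9 | 1·0+3·3 = 9
T: 1·6+5·3 = 21 | 1·0+3·7 = 21
A: 1·2+5·0 = 2 | 1·2+3·0 = 2
L: 1·6+5·0 = 6 | 1·0+3·2 = 6
Z: 1·0+5·5 = 25 | 1·4+3·7 = 25
gcd(1,5,1,3) = 1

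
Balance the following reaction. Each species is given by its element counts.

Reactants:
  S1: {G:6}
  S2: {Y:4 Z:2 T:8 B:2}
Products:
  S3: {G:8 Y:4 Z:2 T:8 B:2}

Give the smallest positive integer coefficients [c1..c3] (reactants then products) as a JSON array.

G: 4·6+3·0 = 24 | 3·8 = 24
Y: 4·0+3·4 = 12 | 3·4 = 12
Z: 4·0+3·2 = 6 | 3·2 = 6
T: 4·0+3·8 = 24 | 3·8 = 24
B: 4·0+3·2 = 6 | 3·2 = 6
gcd(4,3,3) = 1

Coefficients: [4, 3, 3]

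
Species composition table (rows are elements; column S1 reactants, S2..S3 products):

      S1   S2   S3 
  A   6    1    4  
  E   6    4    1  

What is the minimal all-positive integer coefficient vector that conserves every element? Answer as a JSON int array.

Coefficients: [5, 6, 6]

A: 5·6 = 30 | 6·1+6·4 = 30
E: 5·6 = 30 | 6·4+6·1 = 30
gcd(5,6,6) = 1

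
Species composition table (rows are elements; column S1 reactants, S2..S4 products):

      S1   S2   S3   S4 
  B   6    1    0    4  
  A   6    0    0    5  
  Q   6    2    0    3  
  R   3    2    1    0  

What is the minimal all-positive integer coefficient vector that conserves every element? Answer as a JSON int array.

Coefficients: [5, 6, 3, 6]

B: 5·6 = 30 | 6·1+3·0+6·4 = 30
A: 5·6 = 30 | 6·0+3·0+6·5 = 30
Q: 5·6 = 30 | 6·2+3·0+6·3 = 30
R: 5·3 = 15 | 6·2+3·1+6·0 = 15
gcd(5,6,3,6) = 1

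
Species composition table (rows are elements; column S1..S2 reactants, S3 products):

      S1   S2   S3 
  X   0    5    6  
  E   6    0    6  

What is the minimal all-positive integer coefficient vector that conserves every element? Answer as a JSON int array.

X: 5·0+6·5 = 30 | 5·6 = 30
E: 5·6+6·0 = 30 | 5·6 = 30
gcd(5,6,5) = 1

Coefficients: [5, 6, 5]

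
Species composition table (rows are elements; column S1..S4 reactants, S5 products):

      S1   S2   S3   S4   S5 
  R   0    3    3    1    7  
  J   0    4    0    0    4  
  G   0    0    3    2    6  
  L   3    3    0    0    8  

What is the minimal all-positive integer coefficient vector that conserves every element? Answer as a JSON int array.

Coefficients: [5, 3, 2, 6, 3]

R: 5·0+3·3+2·3+6·1 = 21 | 3·7 = 21
J: 5·0+3·4+2·0+6·0 = 12 | 3·4 = 12
G: 5·0+3·0+2·3+6·2 = 18 | 3·6 = 18
L: 5·3+3·3+2·0+6·0 = 24 | 3·8 = 24
gcd(5,3,2,6,3) = 1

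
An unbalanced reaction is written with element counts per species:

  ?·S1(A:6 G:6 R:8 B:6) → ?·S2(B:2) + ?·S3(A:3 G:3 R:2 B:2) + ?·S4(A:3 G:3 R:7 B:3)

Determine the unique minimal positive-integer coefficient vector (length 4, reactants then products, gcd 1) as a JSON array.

A: 5·6 = 30 | 3·0+6·3+4·3 = 30
G: 5·6 = 30 | 3·0+6·3+4·3 = 30
R: 5·8 = 40 | 3·0+6·2+4·7 = 40
B: 5·6 = 30 | 3·2+6·2+4·3 = 30
gcd(5,3,6,4) = 1

Coefficients: [5, 3, 6, 4]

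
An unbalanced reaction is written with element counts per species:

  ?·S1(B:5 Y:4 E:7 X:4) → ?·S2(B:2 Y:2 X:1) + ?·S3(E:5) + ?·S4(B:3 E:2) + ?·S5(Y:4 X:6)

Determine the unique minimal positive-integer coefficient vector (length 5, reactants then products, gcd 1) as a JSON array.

Coefficients: [2, 2, 2, 2, 1]

B: 2·5 = 10 | 2·2+2·0+2·3+1·0 = 10
Y: 2·4 = 8 | 2·2+2·0+2·0+1·4 = 8
E: 2·7 = 14 | 2·0+2·5+2·2+1·0 = 14
X: 2·4 = 8 | 2·1+2·0+2·0+1·6 = 8
gcd(2,2,2,2,1) = 1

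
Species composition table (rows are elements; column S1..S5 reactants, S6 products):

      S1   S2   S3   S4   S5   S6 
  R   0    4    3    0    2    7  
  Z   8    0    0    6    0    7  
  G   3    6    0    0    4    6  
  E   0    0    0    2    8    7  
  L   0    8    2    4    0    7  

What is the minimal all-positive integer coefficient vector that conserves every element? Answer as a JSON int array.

R: 2·0+1·4+6·3+2·0+3·2 = 28 | 4·7 = 28
Z: 2·8+1·0+6·0+2·6+3·0 = 28 | 4·7 = 28
G: 2·3+1·6+6·0+2·0+3·4 = 24 | 4·6 = 24
E: 2·0+1·0+6·0+2·2+3·8 = 28 | 4·7 = 28
L: 2·0+1·8+6·2+2·4+3·0 = 28 | 4·7 = 28
gcd(2,1,6,2,3,4) = 1

Coefficients: [2, 1, 6, 2, 3, 4]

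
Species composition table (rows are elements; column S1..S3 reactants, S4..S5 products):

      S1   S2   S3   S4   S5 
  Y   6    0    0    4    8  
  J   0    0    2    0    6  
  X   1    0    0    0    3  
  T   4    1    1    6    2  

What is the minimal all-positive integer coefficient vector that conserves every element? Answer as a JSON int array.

Coefficients: [6, 4, 6, 5, 2]

Y: 6·6+4·0+6·0 = 36 | 5·4+2·8 = 36
J: 6·0+4·0+6·2 = 12 | 5·0+2·6 = 12
X: 6·1+4·0+6·0 = 6 | 5·0+2·3 = 6
T: 6·4+4·1+6·1 = 34 | 5·6+2·2 = 34
gcd(6,4,6,5,2) = 1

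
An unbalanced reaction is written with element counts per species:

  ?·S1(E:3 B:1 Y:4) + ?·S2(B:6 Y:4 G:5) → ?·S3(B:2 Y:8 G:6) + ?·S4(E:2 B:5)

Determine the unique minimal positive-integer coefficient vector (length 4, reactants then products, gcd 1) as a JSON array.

E: 4·3+6·0 = 12 | 5·0+6·2 = 12
B: 4·1+6·6 = 40 | 5·2+6·5 = 40
Y: 4·4+6·4 = 40 | 5·8+6·0 = 40
G: 4·0+6·5 = 30 | 5·6+6·0 = 30
gcd(4,6,5,6) = 1

Coefficients: [4, 6, 5, 6]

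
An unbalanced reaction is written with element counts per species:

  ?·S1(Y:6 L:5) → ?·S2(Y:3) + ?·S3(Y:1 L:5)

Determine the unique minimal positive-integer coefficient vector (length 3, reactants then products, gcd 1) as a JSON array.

Y: 3·6 = 18 | 5·3+3·1 = 18
L: 3·5 = 15 | 5·0+3·5 = 15
gcd(3,5,3) = 1

Coefficients: [3, 5, 3]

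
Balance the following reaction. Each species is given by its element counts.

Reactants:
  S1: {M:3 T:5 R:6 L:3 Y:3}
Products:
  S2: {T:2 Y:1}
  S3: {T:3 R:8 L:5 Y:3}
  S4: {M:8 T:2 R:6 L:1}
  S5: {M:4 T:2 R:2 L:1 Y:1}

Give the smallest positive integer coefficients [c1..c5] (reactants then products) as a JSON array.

Coefficients: [4, 5, 2, 1, 1]

M: 4·3 = 12 | 5·0+2·0+1·8+1·4 = 12
T: 4·5 = 20 | 5·2+2·3+1·2+1·2 = 20
R: 4·6 = 24 | 5·0+2·8+1·6+1·2 = 24
L: 4·3 = 12 | 5·0+2·5+1·1+1·1 = 12
Y: 4·3 = 12 | 5·1+2·3+1·0+1·1 = 12
gcd(4,5,2,1,1) = 1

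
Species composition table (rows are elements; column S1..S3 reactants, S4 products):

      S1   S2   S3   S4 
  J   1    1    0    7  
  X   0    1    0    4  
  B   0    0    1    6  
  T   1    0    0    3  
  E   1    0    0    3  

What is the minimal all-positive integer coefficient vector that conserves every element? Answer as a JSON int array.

J: 3·1+4·1+6·0 = 7 | 1·7 = 7
X: 3·0+4·1+6·0 = 4 | 1·4 = 4
B: 3·0+4·0+6·1 = 6 | 1·6 = 6
T: 3·1+4·0+6·0 = 3 | 1·3 = 3
E: 3·1+4·0+6·0 = 3 | 1·3 = 3
gcd(3,4,6,1) = 1

Coefficients: [3, 4, 6, 1]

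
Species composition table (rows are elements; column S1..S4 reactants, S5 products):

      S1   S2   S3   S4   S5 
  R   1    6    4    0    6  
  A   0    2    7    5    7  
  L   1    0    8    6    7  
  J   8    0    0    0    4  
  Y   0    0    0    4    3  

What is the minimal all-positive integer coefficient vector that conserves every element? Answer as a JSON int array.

Coefficients: [2, 3, 1, 3, 4]

R: 2·1+3·6+1·4+3·0 = 24 | 4·6 = 24
A: 2·0+3·2+1·7+3·5 = 28 | 4·7 = 28
L: 2·1+3·0+1·8+3·6 = 28 | 4·7 = 28
J: 2·8+3·0+1·0+3·0 = 16 | 4·4 = 16
Y: 2·0+3·0+1·0+3·4 = 12 | 4·3 = 12
gcd(2,3,1,3,4) = 1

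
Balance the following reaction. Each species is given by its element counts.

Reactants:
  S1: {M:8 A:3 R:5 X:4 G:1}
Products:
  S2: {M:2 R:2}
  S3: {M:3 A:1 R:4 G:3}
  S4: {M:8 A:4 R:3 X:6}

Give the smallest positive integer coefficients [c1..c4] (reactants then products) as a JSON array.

Coefficients: [6, 5, 2, 4]

M: 6·8 = 48 | 5·2+2·3+4·8 = 48
A: 6·3 = 18 | 5·0+2·1+4·4 = 18
R: 6·5 = 30 | 5·2+2·4+4·3 = 30
X: 6·4 = 24 | 5·0+2·0+4·6 = 24
G: 6·1 = 6 | 5·0+2·3+4·0 = 6
gcd(6,5,2,4) = 1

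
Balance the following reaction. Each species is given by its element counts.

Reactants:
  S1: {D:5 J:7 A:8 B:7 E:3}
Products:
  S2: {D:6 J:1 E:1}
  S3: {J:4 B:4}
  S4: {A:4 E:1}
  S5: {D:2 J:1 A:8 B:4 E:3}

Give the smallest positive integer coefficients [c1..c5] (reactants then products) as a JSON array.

D: 4·5 = 20 | 3·6+6·0+6·0+1·2 = 20
J: 4·7 = 28 | 3·1+6·4+6·0+1·1 = 28
A: 4·8 = 32 | 3·0+6·0+6·4+1·8 = 32
B: 4·7 = 28 | 3·0+6·4+6·0+1·4 = 28
E: 4·3 = 12 | 3·1+6·0+6·1+1·3 = 12
gcd(4,3,6,6,1) = 1

Coefficients: [4, 3, 6, 6, 1]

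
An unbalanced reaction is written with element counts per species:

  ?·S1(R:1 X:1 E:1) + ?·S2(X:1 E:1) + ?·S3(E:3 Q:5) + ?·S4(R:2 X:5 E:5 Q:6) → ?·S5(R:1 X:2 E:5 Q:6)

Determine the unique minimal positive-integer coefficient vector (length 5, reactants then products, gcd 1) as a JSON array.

Coefficients: [4, 3, 6, 1, 6]

R: 4·1+3·0+6·0+1·2 = 6 | 6·1 = 6
X: 4·1+3·1+6·0+1·5 = 12 | 6·2 = 12
E: 4·1+3·1+6·3+1·5 = 30 | 6·5 = 30
Q: 4·0+3·0+6·5+1·6 = 36 | 6·6 = 36
gcd(4,3,6,1,6) = 1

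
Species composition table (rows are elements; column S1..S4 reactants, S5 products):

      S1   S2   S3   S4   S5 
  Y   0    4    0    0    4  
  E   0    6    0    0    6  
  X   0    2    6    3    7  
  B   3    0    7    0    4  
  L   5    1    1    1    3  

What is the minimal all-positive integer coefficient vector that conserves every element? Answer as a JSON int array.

Y: 1·0+6·4+3·0+4·0 = 24 | 6·4 = 24
E: 1·0+6·6+3·0+4·0 = 36 | 6·6 = 36
X: 1·0+6·2+3·6+4·3 = 42 | 6·7 = 42
B: 1·3+6·0+3·7+4·0 = 24 | 6·4 = 24
L: 1·5+6·1+3·1+4·1 = 18 | 6·3 = 18
gcd(1,6,3,4,6) = 1

Coefficients: [1, 6, 3, 4, 6]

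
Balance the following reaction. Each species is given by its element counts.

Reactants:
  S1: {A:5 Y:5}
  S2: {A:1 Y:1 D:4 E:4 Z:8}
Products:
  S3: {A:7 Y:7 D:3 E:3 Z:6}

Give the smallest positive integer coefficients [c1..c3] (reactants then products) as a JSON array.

Coefficients: [5, 3, 4]

A: 5·5+3·1 = 28 | 4·7 = 28
Y: 5·5+3·1 = 28 | 4·7 = 28
D: 5·0+3·4 = 12 | 4·3 = 12
E: 5·0+3·4 = 12 | 4·3 = 12
Z: 5·0+3·8 = 24 | 4·6 = 24
gcd(5,3,4) = 1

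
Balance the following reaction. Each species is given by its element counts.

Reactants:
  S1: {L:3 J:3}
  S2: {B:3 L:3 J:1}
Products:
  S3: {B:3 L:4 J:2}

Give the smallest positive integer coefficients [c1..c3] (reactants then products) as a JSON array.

Coefficients: [1, 3, 3]

B: 1·0+3·3 = 9 | 3·3 = 9
L: 1·3+3·3 = 12 | 3·4 = 12
J: 1·3+3·1 = 6 | 3·2 = 6
gcd(1,3,3) = 1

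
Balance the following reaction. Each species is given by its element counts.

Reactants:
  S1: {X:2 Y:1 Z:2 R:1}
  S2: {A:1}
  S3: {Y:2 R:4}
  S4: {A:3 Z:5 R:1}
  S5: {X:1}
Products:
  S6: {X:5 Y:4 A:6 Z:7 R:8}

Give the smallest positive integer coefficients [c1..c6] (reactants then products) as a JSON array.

X: 2·2+6·0+3·0+2·0+6·1 = 10 | 2·5 = 10
Y: 2·1+6·0+3·2+2·0+6·0 = 8 | 2·4 = 8
A: 2·0+6·1+3·0+2·3+6·0 = 12 | 2·6 = 12
Z: 2·2+6·0+3·0+2·5+6·0 = 14 | 2·7 = 14
R: 2·1+6·0+3·4+2·1+6·0 = 16 | 2·8 = 16
gcd(2,6,3,2,6,2) = 1

Coefficients: [2, 6, 3, 2, 6, 2]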